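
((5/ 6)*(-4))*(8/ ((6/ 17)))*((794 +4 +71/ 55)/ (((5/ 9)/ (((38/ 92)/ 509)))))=-56797612/ 643885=-88.21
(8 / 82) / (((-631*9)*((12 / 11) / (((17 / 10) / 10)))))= -187 / 69851700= -0.00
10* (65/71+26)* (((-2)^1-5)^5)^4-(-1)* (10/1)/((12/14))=4574490626842096019815/213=21476481816160075210.40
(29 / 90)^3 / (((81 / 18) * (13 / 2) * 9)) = 24389 / 191909250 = 0.00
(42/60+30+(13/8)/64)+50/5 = 104257/2560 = 40.73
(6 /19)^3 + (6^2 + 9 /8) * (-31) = -63149085 /54872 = -1150.84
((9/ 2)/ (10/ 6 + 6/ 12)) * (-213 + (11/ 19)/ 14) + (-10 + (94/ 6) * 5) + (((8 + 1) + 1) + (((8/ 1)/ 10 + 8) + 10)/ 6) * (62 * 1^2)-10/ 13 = 7599509/ 17290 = 439.53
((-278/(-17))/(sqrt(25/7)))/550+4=139 * sqrt(7)/23375+4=4.02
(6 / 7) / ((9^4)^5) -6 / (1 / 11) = -1872280480694767035352 / 28367886071132833869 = -66.00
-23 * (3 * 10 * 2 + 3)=-1449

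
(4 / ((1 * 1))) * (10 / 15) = 8 / 3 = 2.67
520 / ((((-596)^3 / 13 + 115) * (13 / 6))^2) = 18720 / 44819955891832081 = 0.00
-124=-124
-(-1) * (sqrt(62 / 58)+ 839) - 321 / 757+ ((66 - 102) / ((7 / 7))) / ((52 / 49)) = sqrt(899) / 29+ 7918589 / 9841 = 805.69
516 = 516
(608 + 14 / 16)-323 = 2287 / 8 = 285.88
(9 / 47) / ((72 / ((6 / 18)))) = 1 / 1128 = 0.00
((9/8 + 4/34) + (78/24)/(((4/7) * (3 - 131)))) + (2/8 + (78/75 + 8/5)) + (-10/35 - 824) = -4997299333/6092800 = -820.20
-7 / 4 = -1.75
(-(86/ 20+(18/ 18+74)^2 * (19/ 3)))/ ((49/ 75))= -763485/ 14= -54534.64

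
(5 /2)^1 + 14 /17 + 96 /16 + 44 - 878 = -28039 /34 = -824.68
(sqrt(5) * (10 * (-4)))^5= -2560000000 * sqrt(5)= -5724334022.40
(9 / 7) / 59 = 9 / 413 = 0.02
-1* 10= -10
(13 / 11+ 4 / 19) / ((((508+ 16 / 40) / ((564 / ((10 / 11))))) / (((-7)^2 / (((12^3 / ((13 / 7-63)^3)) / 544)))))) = -3038224244128 / 507129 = -5991028.41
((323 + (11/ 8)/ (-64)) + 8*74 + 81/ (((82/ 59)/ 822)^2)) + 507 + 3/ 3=24387341367237/ 860672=28335232.66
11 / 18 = 0.61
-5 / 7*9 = -45 / 7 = -6.43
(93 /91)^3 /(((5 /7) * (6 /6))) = 804357 /538265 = 1.49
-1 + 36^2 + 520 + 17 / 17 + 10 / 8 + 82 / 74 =269117 / 148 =1818.36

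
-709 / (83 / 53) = -37577 / 83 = -452.73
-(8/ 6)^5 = -1024/ 243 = -4.21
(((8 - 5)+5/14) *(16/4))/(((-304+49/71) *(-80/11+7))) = 73414/452235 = 0.16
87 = 87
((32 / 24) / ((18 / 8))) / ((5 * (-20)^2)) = 1 / 3375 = 0.00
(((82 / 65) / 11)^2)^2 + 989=989.00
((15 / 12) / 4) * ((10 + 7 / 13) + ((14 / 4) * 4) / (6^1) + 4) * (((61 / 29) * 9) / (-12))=-100345 / 12064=-8.32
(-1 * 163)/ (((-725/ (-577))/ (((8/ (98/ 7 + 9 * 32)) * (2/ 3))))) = -752408/ 328425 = -2.29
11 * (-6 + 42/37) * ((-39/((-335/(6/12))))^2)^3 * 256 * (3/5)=-16721070352272/52296252191453125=-0.00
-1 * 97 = -97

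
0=0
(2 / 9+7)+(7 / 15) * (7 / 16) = 7.43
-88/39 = -2.26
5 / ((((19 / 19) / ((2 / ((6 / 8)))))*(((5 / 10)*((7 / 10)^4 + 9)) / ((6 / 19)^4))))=345600000 / 12041790721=0.03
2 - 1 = 1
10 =10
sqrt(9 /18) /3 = sqrt(2) /6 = 0.24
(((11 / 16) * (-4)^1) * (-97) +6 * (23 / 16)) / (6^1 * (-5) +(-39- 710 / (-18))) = -19827 / 2128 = -9.32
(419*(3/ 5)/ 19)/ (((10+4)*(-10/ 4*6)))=-419/ 6650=-0.06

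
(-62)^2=3844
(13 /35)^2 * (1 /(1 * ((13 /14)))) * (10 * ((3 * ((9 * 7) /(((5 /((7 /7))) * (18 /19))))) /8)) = 741 /100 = 7.41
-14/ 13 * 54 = -756/ 13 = -58.15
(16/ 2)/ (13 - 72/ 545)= 4360/ 7013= 0.62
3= 3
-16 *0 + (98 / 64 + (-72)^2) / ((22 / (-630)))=-52270155 / 352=-148494.76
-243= -243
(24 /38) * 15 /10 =18 /19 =0.95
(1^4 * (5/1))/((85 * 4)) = 1/68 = 0.01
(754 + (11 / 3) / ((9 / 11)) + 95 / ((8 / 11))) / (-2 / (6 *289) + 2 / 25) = 1387539575 / 123048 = 11276.41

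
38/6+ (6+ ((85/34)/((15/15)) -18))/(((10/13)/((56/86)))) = -1102/645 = -1.71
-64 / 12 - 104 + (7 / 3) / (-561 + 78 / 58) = -5323643 / 48690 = -109.34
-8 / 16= -1 / 2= -0.50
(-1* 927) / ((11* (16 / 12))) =-2781 / 44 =-63.20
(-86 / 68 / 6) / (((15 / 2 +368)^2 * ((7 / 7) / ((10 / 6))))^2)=-4300 / 146006581752459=-0.00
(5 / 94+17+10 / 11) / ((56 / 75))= 1392975 / 57904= 24.06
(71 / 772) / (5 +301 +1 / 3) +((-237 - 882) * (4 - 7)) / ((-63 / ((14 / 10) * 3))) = -793893627 / 3547340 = -223.80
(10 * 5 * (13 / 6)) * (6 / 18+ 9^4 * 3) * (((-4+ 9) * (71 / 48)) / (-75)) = -136257875 / 648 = -210274.50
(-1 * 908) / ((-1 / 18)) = 16344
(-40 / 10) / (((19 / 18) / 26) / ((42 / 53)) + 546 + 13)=-78624 / 10988711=-0.01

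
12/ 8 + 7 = 17/ 2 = 8.50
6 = 6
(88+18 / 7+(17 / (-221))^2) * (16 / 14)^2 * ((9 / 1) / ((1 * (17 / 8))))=493761024 / 985439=501.06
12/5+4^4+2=1302/5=260.40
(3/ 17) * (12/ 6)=6/ 17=0.35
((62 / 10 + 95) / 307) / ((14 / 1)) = 253 / 10745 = 0.02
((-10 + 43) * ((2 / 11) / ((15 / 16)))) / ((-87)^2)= 32 / 37845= 0.00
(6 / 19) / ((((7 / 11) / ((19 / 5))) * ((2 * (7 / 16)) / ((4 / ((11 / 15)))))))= 576 / 49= 11.76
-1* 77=-77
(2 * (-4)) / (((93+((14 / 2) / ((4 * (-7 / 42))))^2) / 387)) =-4128 / 271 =-15.23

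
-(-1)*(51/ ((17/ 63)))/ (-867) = -63/ 289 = -0.22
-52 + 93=41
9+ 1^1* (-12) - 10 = -13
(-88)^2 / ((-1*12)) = -1936 / 3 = -645.33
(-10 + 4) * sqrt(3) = -6 * sqrt(3) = -10.39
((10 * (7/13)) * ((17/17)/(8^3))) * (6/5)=21/1664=0.01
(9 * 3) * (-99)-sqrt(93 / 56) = -2673-sqrt(1302) / 28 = -2674.29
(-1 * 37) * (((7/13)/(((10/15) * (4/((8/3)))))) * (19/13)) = -4921/169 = -29.12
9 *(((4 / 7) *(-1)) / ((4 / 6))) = -54 / 7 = -7.71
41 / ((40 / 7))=287 / 40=7.18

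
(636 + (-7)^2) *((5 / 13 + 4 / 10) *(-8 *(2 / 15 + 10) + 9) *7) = -17623543 / 65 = -271131.43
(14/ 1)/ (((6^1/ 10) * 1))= 70/ 3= 23.33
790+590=1380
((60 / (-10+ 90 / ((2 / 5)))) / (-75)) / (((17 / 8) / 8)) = -256 / 18275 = -0.01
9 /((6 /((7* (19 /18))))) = 133 /12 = 11.08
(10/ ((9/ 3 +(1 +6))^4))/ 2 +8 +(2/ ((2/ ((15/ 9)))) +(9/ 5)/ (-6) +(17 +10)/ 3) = 110203/ 6000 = 18.37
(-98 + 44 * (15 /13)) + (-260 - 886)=-15512 /13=-1193.23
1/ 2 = 0.50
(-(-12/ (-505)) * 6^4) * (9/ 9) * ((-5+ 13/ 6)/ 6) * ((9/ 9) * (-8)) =-116.34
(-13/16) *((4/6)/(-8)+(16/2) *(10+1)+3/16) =-54977/768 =-71.58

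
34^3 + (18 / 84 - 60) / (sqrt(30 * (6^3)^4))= 39304 - 31 * sqrt(30) / 725760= 39304.00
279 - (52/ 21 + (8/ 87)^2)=14650613/ 52983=276.52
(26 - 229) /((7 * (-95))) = 29 /95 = 0.31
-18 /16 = -1.12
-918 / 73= -12.58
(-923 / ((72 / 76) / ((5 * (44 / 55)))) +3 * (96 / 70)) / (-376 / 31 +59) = -38015114 / 457695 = -83.06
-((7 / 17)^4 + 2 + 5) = -587048 / 83521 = -7.03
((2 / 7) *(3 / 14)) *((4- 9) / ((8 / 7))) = -15 / 56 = -0.27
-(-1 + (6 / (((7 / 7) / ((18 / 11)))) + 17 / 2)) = -381 / 22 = -17.32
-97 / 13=-7.46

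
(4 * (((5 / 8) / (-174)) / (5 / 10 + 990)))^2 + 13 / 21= 73551495133 / 118813953636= 0.62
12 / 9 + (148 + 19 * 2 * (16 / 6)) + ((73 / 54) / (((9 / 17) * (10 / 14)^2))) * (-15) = 142231 / 810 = 175.59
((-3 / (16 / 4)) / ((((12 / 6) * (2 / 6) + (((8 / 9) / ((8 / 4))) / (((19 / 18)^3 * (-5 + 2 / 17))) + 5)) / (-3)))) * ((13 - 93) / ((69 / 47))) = -21.94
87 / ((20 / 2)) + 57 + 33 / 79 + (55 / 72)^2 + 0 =136582811 / 2047680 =66.70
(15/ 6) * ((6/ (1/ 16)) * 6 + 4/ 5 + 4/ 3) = 4336/ 3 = 1445.33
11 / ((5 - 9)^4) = 11 / 256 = 0.04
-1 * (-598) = 598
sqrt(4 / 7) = 2 * sqrt(7) / 7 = 0.76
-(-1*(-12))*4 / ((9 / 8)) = -128 / 3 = -42.67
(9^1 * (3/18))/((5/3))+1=19/10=1.90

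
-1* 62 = -62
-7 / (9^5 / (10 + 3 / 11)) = -791 / 649539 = -0.00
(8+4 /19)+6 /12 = 331 /38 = 8.71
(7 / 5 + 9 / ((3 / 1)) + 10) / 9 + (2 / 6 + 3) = 74 / 15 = 4.93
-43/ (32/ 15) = -645/ 32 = -20.16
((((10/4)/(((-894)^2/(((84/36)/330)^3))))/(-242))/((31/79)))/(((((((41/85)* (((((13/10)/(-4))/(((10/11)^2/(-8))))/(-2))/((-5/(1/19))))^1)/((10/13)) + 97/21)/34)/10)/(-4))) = 6509546181250/1902987010038687582241683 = 0.00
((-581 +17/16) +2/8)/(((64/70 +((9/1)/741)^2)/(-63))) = 1247717937375/31241648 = 39937.65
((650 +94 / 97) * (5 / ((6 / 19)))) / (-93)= -333260 / 3007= -110.83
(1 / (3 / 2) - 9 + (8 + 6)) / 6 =17 / 18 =0.94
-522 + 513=-9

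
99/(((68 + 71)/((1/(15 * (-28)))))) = -33/19460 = -0.00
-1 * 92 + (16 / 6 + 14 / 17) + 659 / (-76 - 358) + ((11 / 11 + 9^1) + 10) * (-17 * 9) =-69722725 / 22134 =-3150.03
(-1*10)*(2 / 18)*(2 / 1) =-2.22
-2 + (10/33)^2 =-2078/1089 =-1.91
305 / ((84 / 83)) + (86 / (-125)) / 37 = 117074651 / 388500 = 301.35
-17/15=-1.13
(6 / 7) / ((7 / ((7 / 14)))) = 3 / 49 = 0.06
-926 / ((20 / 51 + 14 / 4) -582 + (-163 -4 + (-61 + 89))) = 94452 / 73145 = 1.29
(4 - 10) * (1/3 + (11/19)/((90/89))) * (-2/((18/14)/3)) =21686/855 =25.36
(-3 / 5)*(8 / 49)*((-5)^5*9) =135000 / 49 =2755.10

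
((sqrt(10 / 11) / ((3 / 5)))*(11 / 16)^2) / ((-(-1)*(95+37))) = 0.01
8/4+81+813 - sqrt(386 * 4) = 896 - 2 * sqrt(386) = 856.71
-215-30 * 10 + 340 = -175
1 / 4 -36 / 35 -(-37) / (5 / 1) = 927 / 140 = 6.62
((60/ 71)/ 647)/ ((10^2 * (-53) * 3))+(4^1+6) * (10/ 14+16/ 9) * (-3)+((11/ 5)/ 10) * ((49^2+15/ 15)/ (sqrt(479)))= -19112088871/ 255639405+13211 * sqrt(479)/ 11975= -50.62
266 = 266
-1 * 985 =-985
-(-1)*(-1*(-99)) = 99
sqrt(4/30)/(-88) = -sqrt(30)/1320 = -0.00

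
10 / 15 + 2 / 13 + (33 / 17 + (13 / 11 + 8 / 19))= 604784 / 138567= 4.36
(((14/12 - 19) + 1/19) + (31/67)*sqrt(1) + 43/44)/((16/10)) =-13729165/1344288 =-10.21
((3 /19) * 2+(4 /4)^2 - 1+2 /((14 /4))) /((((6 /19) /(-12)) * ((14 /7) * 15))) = -118 /105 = -1.12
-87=-87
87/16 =5.44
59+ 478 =537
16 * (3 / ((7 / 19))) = 912 / 7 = 130.29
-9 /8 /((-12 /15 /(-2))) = -45 /16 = -2.81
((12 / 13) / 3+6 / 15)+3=241 / 65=3.71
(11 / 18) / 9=11 / 162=0.07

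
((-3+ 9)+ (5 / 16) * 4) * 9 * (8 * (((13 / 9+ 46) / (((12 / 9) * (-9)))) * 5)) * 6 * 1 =-61915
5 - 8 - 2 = -5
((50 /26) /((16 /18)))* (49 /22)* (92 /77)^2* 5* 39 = 1785375 /1331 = 1341.38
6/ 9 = 2/ 3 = 0.67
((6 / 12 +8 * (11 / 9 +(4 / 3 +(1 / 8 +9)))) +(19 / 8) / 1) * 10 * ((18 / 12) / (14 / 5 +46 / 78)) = 2253875 / 5288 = 426.22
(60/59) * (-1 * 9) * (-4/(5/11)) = 4752/59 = 80.54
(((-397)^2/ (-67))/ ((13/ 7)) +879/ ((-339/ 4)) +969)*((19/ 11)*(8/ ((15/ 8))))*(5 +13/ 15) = -294930040832/ 22145175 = -13318.03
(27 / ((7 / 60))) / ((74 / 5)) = 15.64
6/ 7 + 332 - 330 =20/ 7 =2.86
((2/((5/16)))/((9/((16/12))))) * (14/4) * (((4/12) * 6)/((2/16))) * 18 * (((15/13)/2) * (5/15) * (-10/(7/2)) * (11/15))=-385.09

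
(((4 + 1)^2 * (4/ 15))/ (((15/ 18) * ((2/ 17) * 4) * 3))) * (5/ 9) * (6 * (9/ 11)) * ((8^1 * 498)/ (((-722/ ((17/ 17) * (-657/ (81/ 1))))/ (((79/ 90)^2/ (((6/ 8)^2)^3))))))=10532318789632/ 3517253685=2994.47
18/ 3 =6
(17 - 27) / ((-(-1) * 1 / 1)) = -10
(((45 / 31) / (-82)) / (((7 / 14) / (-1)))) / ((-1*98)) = -45 / 124558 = -0.00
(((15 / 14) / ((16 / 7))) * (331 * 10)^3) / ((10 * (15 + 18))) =4533086375 / 88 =51512345.17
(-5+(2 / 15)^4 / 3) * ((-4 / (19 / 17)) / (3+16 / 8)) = 51636412 / 14428125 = 3.58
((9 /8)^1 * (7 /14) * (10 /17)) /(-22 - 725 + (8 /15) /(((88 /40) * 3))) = -891 /2011304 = -0.00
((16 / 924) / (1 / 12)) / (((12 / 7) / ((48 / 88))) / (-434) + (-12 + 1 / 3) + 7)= -10416 / 234289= -0.04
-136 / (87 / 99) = -4488 / 29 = -154.76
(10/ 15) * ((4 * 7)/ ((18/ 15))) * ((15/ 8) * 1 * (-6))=-175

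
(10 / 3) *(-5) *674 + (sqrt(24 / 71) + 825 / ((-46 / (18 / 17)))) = -13198975 / 1173 + 2 *sqrt(426) / 71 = -11251.74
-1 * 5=-5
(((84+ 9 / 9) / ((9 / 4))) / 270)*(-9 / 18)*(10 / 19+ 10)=-3400 / 4617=-0.74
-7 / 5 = -1.40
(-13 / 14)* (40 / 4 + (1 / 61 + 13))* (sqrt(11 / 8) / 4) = -4563* sqrt(22) / 3416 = -6.27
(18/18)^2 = 1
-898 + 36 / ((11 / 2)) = -9806 / 11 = -891.45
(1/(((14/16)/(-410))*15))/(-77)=656/1617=0.41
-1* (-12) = 12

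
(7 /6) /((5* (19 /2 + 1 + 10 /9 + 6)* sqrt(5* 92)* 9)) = 7* sqrt(115) /1093650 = 0.00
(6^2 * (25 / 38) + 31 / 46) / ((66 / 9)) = 63867 / 19228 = 3.32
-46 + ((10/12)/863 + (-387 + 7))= -2205823/5178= -426.00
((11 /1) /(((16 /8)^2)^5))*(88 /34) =121 /4352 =0.03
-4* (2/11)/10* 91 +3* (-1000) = -165364/55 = -3006.62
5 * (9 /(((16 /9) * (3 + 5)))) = 405 /128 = 3.16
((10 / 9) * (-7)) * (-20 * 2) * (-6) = -5600 / 3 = -1866.67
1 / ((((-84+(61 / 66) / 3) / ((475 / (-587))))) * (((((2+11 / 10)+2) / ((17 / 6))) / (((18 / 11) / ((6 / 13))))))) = 185250 / 9727177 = 0.02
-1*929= -929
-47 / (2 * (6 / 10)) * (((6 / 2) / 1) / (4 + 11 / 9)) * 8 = -180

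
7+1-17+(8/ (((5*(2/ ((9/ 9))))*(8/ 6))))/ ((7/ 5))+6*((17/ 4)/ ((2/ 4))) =297/ 7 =42.43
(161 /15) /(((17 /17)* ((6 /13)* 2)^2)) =27209 /2160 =12.60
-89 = -89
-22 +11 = -11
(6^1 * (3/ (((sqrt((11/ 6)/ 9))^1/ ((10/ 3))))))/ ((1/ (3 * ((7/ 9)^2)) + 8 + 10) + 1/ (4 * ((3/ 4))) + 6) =5.34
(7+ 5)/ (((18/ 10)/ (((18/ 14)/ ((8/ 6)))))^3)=10125/ 5488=1.84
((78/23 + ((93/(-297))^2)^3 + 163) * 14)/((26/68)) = 1715058913506930040/281502564670899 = 6092.52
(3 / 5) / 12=1 / 20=0.05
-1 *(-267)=267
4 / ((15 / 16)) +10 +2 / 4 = 443 / 30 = 14.77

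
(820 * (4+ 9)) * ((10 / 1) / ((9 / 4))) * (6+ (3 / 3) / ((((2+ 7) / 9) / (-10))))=-1705600 / 9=-189511.11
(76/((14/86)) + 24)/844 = 859/1477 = 0.58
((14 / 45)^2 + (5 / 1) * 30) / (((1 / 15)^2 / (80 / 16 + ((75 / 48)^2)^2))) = 36387655255 / 98304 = 370154.37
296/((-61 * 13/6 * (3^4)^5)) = -0.00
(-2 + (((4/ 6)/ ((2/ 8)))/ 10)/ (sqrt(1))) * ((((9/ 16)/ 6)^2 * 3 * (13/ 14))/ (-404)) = 1521/ 14479360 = 0.00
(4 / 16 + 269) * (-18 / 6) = -3231 / 4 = -807.75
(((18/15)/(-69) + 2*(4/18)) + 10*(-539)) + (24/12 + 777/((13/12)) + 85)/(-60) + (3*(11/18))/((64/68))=-2325466993/430560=-5401.03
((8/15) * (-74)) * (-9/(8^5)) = 111/10240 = 0.01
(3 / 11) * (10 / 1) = 2.73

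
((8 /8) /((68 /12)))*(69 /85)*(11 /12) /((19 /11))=8349 /109820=0.08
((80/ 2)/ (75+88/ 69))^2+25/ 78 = 1286652025/ 2160535182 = 0.60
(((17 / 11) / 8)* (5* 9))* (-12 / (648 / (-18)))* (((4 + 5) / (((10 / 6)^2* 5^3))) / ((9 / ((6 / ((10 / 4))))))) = 1377 / 68750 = 0.02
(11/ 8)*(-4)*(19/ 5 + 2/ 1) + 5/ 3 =-907/ 30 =-30.23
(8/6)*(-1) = -4/3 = -1.33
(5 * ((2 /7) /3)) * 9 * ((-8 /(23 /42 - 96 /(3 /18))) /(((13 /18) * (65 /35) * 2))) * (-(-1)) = 90720 /4084561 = 0.02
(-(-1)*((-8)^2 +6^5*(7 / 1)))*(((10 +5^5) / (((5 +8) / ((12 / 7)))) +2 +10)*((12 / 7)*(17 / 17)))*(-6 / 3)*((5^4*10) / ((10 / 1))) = -2434210560000 / 49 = -49677766530.61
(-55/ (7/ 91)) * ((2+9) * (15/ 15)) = -7865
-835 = -835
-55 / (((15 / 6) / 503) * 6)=-5533 / 3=-1844.33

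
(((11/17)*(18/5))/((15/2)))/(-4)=-33/425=-0.08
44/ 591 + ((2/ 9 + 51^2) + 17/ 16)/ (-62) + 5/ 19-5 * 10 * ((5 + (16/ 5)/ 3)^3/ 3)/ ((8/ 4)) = -2860661111371/ 1503787680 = -1902.30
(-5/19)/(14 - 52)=0.01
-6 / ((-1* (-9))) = -2 / 3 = -0.67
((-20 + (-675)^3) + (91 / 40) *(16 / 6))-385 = -4613209109 / 15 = -307547273.93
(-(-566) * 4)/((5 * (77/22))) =4528/35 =129.37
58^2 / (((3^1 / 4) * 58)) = 232 / 3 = 77.33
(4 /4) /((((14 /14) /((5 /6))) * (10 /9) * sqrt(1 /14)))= 3 * sqrt(14) /4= 2.81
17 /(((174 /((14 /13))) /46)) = 5474 /1131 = 4.84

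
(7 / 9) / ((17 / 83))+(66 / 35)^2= 1378193 / 187425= 7.35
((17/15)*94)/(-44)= -799/330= -2.42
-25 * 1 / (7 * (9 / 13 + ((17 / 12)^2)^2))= -6739200 / 8906779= -0.76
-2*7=-14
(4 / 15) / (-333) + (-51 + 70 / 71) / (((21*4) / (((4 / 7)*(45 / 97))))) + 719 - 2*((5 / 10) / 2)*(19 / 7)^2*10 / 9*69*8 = -2596672985612 / 1685627685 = -1540.48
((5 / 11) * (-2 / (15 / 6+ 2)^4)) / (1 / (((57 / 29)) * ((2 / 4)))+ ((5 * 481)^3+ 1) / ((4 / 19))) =-1216 / 36242251266233133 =-0.00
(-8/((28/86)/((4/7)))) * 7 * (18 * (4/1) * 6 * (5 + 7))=-3566592/7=-509513.14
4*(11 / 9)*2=88 / 9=9.78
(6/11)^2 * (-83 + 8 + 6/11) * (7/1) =-206388/1331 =-155.06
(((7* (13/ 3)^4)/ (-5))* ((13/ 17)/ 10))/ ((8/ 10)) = -2599051/ 55080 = -47.19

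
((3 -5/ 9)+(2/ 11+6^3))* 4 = 86576/ 99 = 874.51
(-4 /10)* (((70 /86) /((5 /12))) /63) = -0.01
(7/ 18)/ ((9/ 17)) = 119/ 162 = 0.73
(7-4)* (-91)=-273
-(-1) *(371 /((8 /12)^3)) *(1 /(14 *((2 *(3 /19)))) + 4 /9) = 26871 /32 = 839.72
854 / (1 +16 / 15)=12810 / 31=413.23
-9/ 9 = -1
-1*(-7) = 7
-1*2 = -2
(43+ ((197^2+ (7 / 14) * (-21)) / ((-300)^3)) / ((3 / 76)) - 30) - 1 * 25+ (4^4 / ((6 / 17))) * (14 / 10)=40638925657 / 40500000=1003.43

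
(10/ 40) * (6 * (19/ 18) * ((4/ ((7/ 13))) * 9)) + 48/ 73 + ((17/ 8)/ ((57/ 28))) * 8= 3345689/ 29127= 114.87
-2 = -2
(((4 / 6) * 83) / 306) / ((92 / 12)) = 83 / 3519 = 0.02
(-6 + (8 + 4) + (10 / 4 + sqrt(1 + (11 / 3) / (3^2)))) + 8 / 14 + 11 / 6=sqrt(114) / 9 + 229 / 21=12.09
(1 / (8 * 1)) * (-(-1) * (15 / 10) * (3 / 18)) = 1 / 32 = 0.03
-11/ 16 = -0.69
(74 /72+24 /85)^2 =16072081 /9363600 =1.72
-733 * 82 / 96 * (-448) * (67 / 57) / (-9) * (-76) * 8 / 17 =1804141696 / 1377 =1310197.31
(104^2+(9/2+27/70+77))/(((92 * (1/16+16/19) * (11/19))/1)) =550779144/2435125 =226.18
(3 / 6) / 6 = 1 / 12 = 0.08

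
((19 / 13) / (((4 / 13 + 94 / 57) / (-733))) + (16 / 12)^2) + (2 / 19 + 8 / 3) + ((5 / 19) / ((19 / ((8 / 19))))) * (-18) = -48606627209 / 89509950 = -543.03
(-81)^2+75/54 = 118123/18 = 6562.39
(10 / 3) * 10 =100 / 3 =33.33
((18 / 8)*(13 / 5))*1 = 117 / 20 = 5.85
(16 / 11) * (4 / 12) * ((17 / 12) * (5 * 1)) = 340 / 99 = 3.43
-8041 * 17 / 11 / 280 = -12427 / 280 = -44.38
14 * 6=84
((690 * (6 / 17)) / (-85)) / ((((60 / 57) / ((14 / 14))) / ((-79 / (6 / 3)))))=310707 / 2890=107.51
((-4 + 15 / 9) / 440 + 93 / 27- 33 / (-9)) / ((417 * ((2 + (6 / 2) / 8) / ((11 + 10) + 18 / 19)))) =1481 / 9405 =0.16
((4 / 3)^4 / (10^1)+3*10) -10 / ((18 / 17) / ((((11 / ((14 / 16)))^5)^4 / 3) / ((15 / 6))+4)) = -395570247554766839847867295380092486816782 / 32315867850532860405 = -12240743444810325040933.86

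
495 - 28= 467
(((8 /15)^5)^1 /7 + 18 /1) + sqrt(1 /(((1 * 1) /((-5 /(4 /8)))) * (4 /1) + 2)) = sqrt(10) /4 + 95714018 /5315625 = 18.80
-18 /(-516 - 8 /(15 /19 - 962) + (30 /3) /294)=6903414 /197881631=0.03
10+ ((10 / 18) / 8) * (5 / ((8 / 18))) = 345 / 32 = 10.78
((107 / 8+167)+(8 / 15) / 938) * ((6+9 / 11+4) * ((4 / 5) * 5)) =15688739 / 2010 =7805.34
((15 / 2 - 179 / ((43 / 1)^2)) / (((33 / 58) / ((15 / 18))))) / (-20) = -793933 / 1464408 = -0.54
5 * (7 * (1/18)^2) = 0.11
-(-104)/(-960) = -13/120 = -0.11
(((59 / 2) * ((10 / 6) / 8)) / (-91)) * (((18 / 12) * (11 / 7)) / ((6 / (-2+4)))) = -3245 / 61152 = -0.05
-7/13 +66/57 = 0.62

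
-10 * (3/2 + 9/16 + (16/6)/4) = -655/24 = -27.29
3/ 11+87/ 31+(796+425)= 417411/ 341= 1224.08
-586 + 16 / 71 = -41590 / 71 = -585.77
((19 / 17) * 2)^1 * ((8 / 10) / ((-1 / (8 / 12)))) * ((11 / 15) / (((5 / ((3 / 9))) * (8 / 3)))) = -418 / 19125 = -0.02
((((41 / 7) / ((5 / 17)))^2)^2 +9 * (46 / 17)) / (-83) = -4012797794927 / 2117381875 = -1895.17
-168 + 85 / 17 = -163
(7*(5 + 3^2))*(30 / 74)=1470 / 37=39.73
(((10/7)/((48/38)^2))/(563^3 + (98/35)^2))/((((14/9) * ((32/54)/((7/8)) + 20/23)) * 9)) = 54625/235774088960256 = 0.00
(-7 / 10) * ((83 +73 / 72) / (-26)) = 42343 / 18720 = 2.26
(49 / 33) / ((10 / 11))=49 / 30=1.63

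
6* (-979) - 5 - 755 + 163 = -6471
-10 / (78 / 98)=-490 / 39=-12.56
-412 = -412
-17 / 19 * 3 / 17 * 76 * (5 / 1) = -60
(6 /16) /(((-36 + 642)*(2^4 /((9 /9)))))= 0.00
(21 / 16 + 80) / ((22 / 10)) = 6505 / 176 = 36.96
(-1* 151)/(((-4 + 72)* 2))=-151/136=-1.11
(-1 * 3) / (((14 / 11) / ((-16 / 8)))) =33 / 7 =4.71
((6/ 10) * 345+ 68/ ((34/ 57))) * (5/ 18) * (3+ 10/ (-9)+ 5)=16585/ 27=614.26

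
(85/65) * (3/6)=17/26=0.65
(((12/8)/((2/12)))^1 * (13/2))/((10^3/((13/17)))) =1521/34000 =0.04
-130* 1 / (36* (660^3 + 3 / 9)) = -65 / 5174928006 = -0.00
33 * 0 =0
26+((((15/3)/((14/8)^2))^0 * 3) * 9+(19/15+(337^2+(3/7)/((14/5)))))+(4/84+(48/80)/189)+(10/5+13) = 113638.47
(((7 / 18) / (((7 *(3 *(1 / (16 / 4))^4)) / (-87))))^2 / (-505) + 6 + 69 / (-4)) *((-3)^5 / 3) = 56956501 / 2020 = 28196.29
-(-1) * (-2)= -2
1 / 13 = 0.08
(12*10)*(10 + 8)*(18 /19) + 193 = 42547 /19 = 2239.32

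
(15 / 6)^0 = 1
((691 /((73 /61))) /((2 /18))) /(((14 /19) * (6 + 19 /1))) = 7207821 /25550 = 282.11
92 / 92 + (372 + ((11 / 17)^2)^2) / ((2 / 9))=279927119 / 167042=1675.79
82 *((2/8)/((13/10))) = 205/13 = 15.77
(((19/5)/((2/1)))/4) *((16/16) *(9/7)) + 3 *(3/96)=789/1120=0.70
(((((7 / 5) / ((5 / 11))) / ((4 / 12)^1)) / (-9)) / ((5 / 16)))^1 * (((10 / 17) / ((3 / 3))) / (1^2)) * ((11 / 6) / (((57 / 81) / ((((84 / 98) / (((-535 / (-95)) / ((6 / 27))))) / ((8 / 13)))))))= -12584 / 45475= -0.28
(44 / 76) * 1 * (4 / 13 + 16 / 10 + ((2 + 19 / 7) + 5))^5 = 45483085362374606848 / 370519086153125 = 122755.04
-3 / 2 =-1.50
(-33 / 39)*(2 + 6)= -6.77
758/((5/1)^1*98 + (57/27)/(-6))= 40932/26441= 1.55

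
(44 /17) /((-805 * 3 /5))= -44 /8211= -0.01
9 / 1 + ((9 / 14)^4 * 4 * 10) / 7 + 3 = 436173 / 33614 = 12.98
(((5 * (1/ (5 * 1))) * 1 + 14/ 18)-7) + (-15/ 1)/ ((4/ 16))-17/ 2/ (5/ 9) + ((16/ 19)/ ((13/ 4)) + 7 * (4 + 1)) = -1006199/ 22230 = -45.26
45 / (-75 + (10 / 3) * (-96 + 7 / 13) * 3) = -117 / 2677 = -0.04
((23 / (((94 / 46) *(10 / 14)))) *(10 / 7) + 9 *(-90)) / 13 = -37012 / 611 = -60.58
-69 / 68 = -1.01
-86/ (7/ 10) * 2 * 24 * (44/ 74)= -908160/ 259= -3506.41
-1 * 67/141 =-67/141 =-0.48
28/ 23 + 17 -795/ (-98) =59347/ 2254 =26.33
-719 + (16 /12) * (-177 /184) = -720.28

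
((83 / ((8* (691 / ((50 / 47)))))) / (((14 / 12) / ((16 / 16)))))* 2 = 6225 / 227339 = 0.03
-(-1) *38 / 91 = 38 / 91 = 0.42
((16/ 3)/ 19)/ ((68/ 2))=8/ 969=0.01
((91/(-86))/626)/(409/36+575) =-819/284106031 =-0.00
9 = 9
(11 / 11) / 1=1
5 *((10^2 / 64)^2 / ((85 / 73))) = 45625 / 4352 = 10.48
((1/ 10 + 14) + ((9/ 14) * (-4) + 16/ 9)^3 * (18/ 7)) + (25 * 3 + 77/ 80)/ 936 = 4173254593/ 323616384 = 12.90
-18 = -18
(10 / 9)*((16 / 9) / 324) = 40 / 6561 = 0.01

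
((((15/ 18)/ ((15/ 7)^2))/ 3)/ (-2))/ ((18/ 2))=-49/ 14580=-0.00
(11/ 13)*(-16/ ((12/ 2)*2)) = -44/ 39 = -1.13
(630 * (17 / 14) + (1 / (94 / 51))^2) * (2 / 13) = 6762141 / 57434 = 117.74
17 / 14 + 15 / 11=397 / 154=2.58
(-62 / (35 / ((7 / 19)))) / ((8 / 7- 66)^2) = -1519 / 9790510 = -0.00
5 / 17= 0.29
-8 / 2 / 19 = -0.21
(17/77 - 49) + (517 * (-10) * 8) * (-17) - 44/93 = 5034689624/7161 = 703070.75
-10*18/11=-180/11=-16.36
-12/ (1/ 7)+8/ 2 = -80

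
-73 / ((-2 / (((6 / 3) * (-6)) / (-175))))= 438 / 175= 2.50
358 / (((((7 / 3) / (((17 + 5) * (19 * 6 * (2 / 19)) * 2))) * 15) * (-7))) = -189024 / 245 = -771.53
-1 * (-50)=50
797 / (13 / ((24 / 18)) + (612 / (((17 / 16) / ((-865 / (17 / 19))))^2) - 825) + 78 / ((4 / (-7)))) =15662644 / 9957287766609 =0.00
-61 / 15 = -4.07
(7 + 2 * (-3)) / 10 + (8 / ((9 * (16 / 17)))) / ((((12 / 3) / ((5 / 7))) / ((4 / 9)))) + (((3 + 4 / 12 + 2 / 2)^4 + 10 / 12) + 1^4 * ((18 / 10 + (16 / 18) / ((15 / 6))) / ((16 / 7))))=5360891 / 15120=354.56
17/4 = 4.25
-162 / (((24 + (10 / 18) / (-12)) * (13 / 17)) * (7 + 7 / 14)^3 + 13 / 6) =-264384 / 12615161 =-0.02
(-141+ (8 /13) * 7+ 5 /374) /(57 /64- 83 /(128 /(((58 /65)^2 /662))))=-285948549900 /1861661483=-153.60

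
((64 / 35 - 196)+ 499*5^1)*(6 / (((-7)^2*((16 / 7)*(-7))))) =-241587 / 13720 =-17.61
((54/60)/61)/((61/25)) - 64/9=-475883/66978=-7.11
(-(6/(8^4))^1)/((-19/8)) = 3/4864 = 0.00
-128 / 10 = -64 / 5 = -12.80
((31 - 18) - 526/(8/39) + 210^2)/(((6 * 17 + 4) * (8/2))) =166195/1696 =97.99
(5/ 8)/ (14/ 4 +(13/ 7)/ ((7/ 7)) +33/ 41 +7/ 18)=12915/ 135368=0.10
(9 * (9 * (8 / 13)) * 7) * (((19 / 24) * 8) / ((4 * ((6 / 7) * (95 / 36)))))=244.25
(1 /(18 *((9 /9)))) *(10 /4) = 5 /36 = 0.14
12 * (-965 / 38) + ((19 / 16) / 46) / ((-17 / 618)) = -36333789 / 118864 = -305.68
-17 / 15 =-1.13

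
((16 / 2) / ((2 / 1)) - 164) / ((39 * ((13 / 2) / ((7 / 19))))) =-2240 / 9633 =-0.23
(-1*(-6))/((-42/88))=-88/7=-12.57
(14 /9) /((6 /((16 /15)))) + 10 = 10.28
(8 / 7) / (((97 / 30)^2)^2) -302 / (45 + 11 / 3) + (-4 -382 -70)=-20908992251547 / 45238462591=-462.20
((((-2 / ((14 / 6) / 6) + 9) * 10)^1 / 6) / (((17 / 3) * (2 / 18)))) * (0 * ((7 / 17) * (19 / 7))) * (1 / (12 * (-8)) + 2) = 0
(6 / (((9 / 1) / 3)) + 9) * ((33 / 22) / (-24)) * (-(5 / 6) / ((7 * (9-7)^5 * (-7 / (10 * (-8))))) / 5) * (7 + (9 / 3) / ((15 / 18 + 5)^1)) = 2893 / 65856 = 0.04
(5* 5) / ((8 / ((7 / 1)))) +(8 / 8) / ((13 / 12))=22.80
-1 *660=-660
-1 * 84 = -84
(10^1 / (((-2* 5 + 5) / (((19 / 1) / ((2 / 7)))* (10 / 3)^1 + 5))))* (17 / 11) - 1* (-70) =-20810 / 33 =-630.61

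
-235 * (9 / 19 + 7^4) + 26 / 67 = -564345.93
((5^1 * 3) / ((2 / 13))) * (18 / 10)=351 / 2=175.50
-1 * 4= -4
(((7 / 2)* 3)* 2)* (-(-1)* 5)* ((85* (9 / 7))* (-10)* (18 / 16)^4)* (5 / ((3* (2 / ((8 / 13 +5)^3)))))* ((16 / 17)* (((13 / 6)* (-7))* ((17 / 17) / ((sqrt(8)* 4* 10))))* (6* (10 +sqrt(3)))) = 20099681728875* sqrt(2)* (sqrt(3) +10) / 1384448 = 240880400.88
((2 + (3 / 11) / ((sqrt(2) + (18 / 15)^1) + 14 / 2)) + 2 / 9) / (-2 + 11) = 0.25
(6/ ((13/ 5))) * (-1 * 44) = -1320/ 13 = -101.54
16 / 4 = 4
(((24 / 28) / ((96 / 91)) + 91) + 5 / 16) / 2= 737 / 16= 46.06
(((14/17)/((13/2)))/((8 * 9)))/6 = 7/23868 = 0.00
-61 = -61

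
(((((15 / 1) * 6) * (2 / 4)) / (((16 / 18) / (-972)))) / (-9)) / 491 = 11.14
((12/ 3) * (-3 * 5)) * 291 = -17460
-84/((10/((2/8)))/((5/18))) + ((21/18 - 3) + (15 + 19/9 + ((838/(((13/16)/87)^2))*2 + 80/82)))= 4793350608065/249444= 19216139.13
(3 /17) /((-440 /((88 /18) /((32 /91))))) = -91 /16320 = -0.01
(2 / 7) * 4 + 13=99 / 7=14.14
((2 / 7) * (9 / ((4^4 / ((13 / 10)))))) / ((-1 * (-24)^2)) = -13 / 573440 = -0.00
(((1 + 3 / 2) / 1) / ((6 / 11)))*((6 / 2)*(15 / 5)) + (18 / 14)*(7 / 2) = 183 / 4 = 45.75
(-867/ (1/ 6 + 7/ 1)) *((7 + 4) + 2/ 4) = -59823/ 43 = -1391.23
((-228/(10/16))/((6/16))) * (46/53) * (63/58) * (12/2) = -42287616/7685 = -5502.62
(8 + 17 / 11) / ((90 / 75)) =175 / 22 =7.95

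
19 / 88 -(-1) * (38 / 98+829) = 3577251 / 4312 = 829.60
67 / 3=22.33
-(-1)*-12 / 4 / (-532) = 3 / 532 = 0.01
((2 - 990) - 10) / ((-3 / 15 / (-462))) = -2305380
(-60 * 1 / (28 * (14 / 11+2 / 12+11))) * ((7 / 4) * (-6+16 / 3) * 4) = 660 / 821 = 0.80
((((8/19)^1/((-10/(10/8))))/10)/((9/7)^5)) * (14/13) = -117649/72925515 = -0.00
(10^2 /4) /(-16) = -25 /16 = -1.56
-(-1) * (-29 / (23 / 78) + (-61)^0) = -2239 / 23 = -97.35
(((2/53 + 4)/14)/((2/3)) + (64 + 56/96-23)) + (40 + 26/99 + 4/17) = 206084327/2497572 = 82.51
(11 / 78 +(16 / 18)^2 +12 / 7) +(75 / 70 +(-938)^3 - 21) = -825293689.28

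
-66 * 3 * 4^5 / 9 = -22528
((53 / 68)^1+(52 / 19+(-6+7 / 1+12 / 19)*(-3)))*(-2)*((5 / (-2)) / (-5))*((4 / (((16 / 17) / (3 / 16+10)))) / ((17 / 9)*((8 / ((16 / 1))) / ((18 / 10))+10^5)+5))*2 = 1808811 / 2862360640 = 0.00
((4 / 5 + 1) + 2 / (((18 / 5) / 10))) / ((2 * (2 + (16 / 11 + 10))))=3641 / 13320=0.27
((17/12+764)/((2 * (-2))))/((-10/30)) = 9185/16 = 574.06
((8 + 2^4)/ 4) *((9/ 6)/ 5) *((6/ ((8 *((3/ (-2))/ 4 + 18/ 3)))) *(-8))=-48/ 25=-1.92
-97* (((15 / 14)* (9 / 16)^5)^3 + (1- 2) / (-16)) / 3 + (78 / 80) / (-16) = -99125889802619528927731 / 47454249129617821532160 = -2.09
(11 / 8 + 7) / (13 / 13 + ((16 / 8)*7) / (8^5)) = 137216 / 16391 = 8.37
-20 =-20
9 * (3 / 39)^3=9 / 2197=0.00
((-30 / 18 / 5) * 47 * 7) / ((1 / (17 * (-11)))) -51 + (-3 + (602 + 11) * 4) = 68717 / 3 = 22905.67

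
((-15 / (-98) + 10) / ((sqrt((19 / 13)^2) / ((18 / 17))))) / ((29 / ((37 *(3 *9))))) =116298585 / 458983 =253.38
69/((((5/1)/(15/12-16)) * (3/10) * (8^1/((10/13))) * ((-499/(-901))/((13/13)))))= -6113285/51896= -117.80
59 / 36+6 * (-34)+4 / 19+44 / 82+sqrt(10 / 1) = -5654063 / 28044+sqrt(10) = -198.45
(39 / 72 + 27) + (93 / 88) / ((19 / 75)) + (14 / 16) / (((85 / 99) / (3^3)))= 25253087 / 426360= 59.23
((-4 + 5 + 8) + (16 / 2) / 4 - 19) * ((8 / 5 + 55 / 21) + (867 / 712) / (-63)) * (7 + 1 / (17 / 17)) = -119608 / 445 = -268.78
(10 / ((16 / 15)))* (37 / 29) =2775 / 232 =11.96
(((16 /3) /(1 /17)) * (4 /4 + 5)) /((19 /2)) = 1088 /19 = 57.26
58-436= -378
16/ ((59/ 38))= 608/ 59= 10.31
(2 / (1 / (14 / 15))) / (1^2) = 28 / 15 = 1.87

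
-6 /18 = -1 /3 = -0.33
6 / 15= 2 / 5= 0.40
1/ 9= 0.11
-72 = -72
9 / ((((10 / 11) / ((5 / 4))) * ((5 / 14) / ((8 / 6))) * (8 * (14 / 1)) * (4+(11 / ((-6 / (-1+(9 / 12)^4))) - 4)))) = 288 / 875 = 0.33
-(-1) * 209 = 209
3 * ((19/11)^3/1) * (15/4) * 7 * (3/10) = 121.75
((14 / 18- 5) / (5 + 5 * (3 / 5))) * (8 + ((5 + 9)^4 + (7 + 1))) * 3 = -182552 / 3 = -60850.67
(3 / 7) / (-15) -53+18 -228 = -9206 / 35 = -263.03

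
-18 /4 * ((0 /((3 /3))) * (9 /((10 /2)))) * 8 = 0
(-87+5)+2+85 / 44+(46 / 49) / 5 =-839551 / 10780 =-77.88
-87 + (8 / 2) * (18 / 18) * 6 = -63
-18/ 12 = -3/ 2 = -1.50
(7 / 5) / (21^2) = 1 / 315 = 0.00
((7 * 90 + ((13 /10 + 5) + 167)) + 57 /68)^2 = 74751387649 /115600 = 646638.30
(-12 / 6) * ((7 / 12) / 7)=-1 / 6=-0.17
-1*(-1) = 1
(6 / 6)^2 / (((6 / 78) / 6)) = 78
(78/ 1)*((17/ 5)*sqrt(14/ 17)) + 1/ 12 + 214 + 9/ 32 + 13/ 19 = 392249/ 1824 + 78*sqrt(238)/ 5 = 455.71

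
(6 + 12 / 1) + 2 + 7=27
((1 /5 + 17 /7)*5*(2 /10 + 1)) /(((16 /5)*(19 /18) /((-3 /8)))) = -1863 /1064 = -1.75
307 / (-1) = -307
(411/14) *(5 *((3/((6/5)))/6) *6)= 366.96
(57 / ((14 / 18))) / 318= 0.23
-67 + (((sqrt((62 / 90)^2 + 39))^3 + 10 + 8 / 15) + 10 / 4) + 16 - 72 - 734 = -25319 / 30 + 639488*sqrt(1249) / 91125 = -595.95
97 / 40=2.42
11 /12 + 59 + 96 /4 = 1007 /12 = 83.92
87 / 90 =29 / 30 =0.97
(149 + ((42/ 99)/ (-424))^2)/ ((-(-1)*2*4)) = 7292658433/ 391552128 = 18.63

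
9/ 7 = 1.29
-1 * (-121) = 121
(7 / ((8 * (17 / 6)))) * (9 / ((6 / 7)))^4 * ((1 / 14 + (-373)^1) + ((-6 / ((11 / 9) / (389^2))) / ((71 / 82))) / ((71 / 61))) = -334027936211760189 / 120661376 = -2768308694.01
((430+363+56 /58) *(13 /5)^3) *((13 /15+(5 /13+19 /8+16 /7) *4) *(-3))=-8943747189 /10150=-881157.36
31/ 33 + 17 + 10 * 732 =242152/ 33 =7337.94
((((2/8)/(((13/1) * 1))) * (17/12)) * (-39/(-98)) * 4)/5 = 17/1960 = 0.01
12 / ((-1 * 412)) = -3 / 103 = -0.03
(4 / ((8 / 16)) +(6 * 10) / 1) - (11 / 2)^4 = -13553 / 16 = -847.06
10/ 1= 10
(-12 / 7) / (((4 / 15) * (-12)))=15 / 28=0.54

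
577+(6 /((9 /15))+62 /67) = 39391 /67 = 587.93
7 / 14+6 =13 / 2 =6.50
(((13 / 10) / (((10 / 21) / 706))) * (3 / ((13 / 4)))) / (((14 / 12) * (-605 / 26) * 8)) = -8.19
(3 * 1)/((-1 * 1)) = -3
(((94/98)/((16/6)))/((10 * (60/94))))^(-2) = 1536640000/4879681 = 314.91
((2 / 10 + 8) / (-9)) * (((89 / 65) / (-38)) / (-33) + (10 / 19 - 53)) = 175358681 / 3667950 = 47.81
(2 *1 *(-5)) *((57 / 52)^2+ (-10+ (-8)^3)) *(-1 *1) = -7041195 / 1352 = -5207.98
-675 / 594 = -25 / 22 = -1.14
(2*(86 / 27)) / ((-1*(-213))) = 172 / 5751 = 0.03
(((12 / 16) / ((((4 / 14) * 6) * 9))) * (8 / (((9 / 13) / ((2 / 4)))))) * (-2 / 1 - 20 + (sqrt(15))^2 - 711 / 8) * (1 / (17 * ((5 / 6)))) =-69797 / 36720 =-1.90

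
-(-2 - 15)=17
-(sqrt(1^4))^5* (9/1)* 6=-54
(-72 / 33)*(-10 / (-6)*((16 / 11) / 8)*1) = -80 / 121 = -0.66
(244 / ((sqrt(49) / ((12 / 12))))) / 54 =122 / 189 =0.65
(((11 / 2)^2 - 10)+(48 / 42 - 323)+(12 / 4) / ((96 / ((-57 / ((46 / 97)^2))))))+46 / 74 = -5417410955 / 17537408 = -308.91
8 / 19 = 0.42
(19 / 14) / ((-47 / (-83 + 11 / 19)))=783 / 329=2.38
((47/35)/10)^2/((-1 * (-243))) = 2209/29767500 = 0.00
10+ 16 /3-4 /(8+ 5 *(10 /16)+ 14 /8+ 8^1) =7586 /501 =15.14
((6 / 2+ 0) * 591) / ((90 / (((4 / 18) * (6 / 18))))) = 197 / 135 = 1.46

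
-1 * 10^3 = -1000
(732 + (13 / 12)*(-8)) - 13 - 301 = 1228 / 3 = 409.33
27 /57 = 9 /19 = 0.47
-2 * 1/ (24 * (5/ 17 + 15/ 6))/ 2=-17/ 1140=-0.01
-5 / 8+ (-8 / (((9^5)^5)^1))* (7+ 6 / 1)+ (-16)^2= 1466665588854454838857617875 / 5743183901534820710161992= 255.37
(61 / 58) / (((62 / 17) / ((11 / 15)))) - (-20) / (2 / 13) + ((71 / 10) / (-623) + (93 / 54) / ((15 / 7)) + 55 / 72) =79704045727 / 604883160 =131.77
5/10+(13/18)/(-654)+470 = 5538713/11772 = 470.50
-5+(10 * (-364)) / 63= -565 / 9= -62.78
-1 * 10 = -10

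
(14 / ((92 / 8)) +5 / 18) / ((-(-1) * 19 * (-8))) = -619 / 62928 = -0.01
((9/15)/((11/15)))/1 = 0.82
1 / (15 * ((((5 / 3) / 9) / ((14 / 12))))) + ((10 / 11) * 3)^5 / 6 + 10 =35.57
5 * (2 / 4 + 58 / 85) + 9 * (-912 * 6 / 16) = -104451 / 34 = -3072.09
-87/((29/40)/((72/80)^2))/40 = -243/100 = -2.43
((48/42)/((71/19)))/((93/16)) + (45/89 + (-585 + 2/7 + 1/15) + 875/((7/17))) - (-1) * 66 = 1573880568/979445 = 1606.91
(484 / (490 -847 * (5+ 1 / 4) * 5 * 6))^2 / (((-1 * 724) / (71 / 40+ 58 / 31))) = -132383922 / 1982448518684375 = -0.00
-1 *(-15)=15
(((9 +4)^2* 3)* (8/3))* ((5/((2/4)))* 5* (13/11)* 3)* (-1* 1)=-2636400/11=-239672.73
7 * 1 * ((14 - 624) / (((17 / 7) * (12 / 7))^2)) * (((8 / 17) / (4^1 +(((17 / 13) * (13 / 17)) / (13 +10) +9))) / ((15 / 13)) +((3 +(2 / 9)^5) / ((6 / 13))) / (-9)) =4800832587943301 / 28198472036400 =170.25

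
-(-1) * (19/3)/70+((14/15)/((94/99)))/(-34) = 1033/16779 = 0.06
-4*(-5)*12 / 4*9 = 540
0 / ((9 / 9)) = 0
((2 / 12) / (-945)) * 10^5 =-10000 / 567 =-17.64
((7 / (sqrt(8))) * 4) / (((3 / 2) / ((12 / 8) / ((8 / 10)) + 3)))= 32.17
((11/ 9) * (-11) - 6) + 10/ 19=-18.92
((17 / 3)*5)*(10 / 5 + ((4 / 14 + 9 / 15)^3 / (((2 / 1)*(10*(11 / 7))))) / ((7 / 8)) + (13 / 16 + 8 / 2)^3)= 18634102704449 / 5795328000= 3215.37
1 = 1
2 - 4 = -2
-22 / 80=-0.28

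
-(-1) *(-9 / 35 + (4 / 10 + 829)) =5804 / 7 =829.14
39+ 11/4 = 167/4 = 41.75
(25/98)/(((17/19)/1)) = 475/1666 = 0.29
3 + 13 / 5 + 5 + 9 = 19.60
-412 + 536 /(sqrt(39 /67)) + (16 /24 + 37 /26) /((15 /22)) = 293.60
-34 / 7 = -4.86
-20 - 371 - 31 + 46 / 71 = -29916 / 71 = -421.35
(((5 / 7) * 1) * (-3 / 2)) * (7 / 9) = -5 / 6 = -0.83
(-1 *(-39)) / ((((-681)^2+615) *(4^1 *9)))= 13 / 5572512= 0.00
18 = 18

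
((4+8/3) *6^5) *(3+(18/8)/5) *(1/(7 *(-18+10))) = -22356/7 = -3193.71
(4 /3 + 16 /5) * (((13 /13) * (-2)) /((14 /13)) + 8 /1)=2924 /105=27.85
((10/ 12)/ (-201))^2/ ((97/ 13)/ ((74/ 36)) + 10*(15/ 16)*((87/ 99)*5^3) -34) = 264550/ 15382522741689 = 0.00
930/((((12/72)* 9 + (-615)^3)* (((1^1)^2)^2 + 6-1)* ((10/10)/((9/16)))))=-465/1240577992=-0.00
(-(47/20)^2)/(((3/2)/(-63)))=46389/200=231.94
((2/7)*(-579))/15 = -386/35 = -11.03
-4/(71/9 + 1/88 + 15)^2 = -2509056/328950769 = -0.01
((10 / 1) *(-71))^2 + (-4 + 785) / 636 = 320608381 / 636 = 504101.23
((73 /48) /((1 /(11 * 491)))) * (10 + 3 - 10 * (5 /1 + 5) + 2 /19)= -713755.18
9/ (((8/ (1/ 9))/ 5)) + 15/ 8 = 5/ 2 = 2.50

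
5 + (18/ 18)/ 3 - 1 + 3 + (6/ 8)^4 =5875/ 768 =7.65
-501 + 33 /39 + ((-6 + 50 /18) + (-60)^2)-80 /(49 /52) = 17266225 /5733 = 3011.73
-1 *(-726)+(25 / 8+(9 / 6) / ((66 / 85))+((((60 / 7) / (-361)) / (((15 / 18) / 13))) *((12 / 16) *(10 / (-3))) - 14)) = 159662147 / 222376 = 717.98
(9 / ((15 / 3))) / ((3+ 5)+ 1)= 1 / 5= 0.20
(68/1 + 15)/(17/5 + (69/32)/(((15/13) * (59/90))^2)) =11556920/998161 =11.58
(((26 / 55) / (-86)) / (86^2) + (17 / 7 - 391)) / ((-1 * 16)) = 47576988891 / 1959052480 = 24.29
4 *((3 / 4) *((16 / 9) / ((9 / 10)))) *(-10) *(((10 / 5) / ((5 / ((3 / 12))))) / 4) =-40 / 27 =-1.48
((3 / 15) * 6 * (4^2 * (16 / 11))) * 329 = 505344 / 55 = 9188.07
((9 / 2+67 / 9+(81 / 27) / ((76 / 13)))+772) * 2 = 536569 / 342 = 1568.92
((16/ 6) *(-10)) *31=-826.67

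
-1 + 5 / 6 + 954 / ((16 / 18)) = 12877 / 12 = 1073.08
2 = 2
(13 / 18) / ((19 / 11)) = 143 / 342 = 0.42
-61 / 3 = -20.33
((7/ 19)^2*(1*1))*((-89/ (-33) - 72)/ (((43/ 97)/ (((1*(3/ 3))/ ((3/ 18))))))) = -21740222/ 170753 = -127.32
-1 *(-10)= 10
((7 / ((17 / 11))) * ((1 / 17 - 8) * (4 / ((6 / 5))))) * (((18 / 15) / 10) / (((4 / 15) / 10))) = -155925 / 289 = -539.53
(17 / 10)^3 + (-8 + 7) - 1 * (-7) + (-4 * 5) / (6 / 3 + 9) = 100043 / 11000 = 9.09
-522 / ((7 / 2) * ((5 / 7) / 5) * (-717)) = 1.46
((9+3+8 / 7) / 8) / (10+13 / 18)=207 / 1351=0.15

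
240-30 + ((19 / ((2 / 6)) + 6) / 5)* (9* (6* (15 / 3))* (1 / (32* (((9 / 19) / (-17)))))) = -57687 / 16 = -3605.44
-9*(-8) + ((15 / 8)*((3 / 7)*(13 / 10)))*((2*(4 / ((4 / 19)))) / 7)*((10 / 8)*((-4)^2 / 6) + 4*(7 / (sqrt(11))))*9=47457 / 196 + 20007*sqrt(11) / 154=673.01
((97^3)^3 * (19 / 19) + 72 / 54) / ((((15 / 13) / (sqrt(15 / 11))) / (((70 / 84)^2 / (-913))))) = -148245056437640217575 * sqrt(165) / 3253932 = -585212668420491.53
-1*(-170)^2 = -28900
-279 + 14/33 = -9193/33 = -278.58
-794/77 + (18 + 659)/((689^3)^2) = -84944611394705592505/8237701608806466797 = -10.31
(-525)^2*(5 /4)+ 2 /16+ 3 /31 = 344531.47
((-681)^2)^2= 215074265121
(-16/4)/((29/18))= -72/29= -2.48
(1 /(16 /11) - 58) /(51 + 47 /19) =-17423 /16256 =-1.07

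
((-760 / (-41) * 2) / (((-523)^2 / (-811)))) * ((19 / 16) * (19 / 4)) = -27813245 / 44858756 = -0.62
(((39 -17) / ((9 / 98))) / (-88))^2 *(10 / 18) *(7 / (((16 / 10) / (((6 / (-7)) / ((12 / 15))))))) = -300125 / 15552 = -19.30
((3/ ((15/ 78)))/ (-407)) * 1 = -78/ 2035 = -0.04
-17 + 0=-17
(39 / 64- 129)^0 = 1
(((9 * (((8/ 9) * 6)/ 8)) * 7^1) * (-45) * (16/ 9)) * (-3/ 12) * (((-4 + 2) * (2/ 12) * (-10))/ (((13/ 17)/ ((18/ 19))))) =856800/ 247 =3468.83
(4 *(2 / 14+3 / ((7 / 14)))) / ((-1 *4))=-43 / 7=-6.14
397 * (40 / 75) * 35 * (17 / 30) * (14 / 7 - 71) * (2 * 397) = -3451006664 / 15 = -230067110.93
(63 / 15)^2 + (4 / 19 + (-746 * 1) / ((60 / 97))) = -3386321 / 2850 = -1188.18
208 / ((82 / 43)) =4472 / 41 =109.07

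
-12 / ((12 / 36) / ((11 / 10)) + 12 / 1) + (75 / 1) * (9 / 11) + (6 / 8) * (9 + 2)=613077 / 8932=68.64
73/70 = 1.04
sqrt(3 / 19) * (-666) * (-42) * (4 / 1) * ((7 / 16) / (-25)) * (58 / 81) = -105154 * sqrt(57) / 1425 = -557.12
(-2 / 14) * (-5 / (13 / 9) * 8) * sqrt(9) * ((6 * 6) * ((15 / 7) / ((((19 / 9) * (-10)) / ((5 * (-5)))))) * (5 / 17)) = 65610000 / 205751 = 318.88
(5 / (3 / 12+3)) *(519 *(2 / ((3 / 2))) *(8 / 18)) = 55360 / 117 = 473.16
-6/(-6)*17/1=17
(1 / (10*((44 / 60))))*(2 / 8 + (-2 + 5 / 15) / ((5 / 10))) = -37 / 88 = -0.42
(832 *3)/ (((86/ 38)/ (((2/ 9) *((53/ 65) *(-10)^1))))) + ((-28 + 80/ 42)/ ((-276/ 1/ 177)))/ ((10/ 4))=-68942474/ 34615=-1991.69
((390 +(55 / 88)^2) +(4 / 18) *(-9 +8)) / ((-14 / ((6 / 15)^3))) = -224737 / 126000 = -1.78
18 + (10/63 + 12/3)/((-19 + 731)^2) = 287437379/15968736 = 18.00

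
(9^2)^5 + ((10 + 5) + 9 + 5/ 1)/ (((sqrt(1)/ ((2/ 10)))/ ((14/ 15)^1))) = 261508830481/ 75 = 3486784406.41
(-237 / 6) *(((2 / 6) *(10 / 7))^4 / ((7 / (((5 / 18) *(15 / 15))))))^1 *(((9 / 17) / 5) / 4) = -49375 / 23143239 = -0.00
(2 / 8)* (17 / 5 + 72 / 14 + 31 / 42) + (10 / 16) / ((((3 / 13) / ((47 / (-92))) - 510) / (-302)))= 29364161 / 10916010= 2.69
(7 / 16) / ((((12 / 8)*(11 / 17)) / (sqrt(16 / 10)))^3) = 275128*sqrt(10) / 898425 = 0.97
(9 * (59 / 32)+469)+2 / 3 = 486.26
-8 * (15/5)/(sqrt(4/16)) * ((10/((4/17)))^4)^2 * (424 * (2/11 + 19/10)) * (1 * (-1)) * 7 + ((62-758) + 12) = 138903135100762235529/44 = 3156889434108232625.66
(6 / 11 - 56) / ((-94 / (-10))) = -3050 / 517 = -5.90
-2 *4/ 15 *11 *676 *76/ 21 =-4521088/ 315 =-14352.66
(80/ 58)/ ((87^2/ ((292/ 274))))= 0.00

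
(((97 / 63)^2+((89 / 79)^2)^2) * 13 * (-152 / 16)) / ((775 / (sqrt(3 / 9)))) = -76014900432263 * sqrt(3) / 359428426211925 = -0.37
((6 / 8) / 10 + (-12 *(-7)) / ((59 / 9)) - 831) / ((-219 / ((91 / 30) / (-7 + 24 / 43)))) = -839444151 / 477215600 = -1.76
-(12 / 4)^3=-27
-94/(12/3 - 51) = 2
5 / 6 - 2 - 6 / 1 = -43 / 6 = -7.17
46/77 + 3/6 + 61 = 9563/154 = 62.10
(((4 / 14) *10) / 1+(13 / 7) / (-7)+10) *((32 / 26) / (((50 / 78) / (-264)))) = -7818624 / 1225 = -6382.55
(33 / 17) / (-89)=-33 / 1513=-0.02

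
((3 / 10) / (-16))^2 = 9 / 25600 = 0.00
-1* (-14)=14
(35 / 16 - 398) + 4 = -6269 / 16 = -391.81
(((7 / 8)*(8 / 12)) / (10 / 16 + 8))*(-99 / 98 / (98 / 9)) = -99 / 15778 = -0.01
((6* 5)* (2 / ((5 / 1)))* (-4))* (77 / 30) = -616 / 5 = -123.20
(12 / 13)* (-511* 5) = -30660 / 13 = -2358.46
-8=-8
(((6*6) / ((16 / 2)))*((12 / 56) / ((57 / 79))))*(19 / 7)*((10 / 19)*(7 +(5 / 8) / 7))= 1411335 / 104272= 13.54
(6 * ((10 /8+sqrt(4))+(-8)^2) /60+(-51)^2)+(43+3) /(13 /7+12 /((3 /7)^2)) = 147218639 /56440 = 2608.41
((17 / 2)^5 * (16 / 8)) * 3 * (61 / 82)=259833831 / 1312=198044.08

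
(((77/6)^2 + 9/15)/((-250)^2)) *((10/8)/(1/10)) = 29753/900000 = 0.03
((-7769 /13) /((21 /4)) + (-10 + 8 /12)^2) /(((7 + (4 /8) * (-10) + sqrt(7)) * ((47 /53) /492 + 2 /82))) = 380431456 /559377 -190215728 * sqrt(7) /559377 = -219.59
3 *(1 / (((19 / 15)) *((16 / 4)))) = 45 / 76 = 0.59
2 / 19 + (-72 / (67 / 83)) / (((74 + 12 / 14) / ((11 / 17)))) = -1887304 / 2834971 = -0.67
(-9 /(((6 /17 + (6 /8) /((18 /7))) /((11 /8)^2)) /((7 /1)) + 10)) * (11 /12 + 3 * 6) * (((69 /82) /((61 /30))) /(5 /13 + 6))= -395807847435 /360425532568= -1.10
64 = 64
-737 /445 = -1.66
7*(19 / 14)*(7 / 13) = 133 / 26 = 5.12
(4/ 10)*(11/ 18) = 11/ 45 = 0.24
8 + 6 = 14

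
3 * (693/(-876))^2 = 160083/85264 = 1.88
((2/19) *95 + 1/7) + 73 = 582/7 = 83.14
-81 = -81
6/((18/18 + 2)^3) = 2/9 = 0.22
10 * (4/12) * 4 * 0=0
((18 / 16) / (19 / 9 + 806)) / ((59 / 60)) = 1215 / 858214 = 0.00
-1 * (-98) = 98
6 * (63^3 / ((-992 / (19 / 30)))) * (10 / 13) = -4750893 / 6448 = -736.80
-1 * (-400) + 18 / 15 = 2006 / 5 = 401.20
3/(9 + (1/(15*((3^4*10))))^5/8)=6354664570822500000000/19063993712467500000001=0.33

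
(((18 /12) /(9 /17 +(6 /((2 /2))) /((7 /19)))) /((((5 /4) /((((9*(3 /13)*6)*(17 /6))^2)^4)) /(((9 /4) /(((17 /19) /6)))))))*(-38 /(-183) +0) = 89614695061111692849133806 /165948179226635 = 540016139247.45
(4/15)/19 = 4/285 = 0.01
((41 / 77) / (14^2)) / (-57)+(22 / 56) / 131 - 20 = -20.00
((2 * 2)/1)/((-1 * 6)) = -2/3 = -0.67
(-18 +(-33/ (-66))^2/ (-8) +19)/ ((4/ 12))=93/ 32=2.91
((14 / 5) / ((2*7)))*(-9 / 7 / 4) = -9 / 140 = -0.06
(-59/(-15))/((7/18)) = 354/35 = 10.11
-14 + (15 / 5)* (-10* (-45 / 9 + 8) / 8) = -101 / 4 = -25.25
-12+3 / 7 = -81 / 7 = -11.57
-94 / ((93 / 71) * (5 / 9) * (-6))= 3337 / 155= 21.53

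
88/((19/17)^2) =25432/361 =70.45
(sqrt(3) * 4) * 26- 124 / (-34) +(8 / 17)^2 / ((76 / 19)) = 1070 / 289 +104 * sqrt(3) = 183.84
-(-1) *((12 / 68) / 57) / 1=0.00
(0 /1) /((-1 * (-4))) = 0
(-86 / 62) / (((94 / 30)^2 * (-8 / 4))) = 9675 / 136958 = 0.07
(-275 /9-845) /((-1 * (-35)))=-1576 /63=-25.02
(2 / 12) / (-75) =-1 / 450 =-0.00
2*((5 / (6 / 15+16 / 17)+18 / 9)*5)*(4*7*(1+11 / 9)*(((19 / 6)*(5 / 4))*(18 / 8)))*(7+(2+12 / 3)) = 412659.72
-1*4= -4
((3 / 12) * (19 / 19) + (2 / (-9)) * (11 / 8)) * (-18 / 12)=1 / 12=0.08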